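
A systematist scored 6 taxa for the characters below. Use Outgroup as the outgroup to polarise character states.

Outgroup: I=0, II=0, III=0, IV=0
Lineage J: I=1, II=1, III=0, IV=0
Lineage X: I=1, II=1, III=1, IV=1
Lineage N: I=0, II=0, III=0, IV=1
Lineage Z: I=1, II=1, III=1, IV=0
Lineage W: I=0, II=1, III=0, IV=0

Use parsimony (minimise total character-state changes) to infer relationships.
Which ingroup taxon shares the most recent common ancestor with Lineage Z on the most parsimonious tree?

Lineage X

The outgroup has state '0' for every character, so '1' is the derived state throughout.
I (derived state '1') is shared by Lineage J, Lineage X, and Lineage Z — a synapomorphy uniting that clade.
Only Lineage J, Lineage W, Lineage X, and Lineage Z show the derived state '1' for II, supporting them as a clade.
Only Lineage X and Lineage Z show the derived state '1' for III, supporting them as a clade.
IV groups Lineage N and Lineage X, which is incompatible with the clades supported by the remaining characters; treating it as convergent (homoplasy) costs fewer steps than any alternative tree.
Most parsimonious ingroup topology: (((Lineage J,(Lineage X,Lineage Z)),Lineage W),Lineage N).
Lineage Z and Lineage X form a cherry on this tree, so they are sister taxa.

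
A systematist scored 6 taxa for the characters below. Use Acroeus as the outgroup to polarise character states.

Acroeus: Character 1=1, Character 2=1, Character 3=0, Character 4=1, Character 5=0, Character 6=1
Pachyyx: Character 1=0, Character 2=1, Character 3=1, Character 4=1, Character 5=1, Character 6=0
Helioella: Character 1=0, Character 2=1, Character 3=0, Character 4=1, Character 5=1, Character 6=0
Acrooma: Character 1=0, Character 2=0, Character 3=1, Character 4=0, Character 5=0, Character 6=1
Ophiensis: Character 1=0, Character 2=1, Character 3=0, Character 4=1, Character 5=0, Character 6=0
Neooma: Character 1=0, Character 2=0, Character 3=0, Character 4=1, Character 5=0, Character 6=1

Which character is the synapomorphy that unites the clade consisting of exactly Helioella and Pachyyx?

Character 5

Character polarity is set by the outgroup: the derived state is whichever differs from the outgroup's state, so for Character 1, Character 2, Character 4, Character 6 the derived state is '0', and for the remaining characters it is '1'.
All ingroup taxa share the derived state '0' for Character 1; it defines the ingroup but does not resolve relationships within it.
Character 2 (derived state '0') is shared by Acrooma and Neooma — a synapomorphy uniting that clade.
Character 3 groups Acrooma and Pachyyx, which is incompatible with the clades supported by the remaining characters; treating it as convergent (homoplasy) costs fewer steps than any alternative tree.
Character 4 (derived state '0') is unique to Acrooma (autapomorphy; uninformative for grouping).
Character 5: derived state '1' in Helioella and Pachyyx only — synapomorphy for {Helioella, Pachyyx}.
Character 6: derived state '0' in Helioella, Ophiensis, and Pachyyx only — synapomorphy for {Helioella, Ophiensis, Pachyyx}.
Most parsimonious ingroup topology: (((Pachyyx,Helioella),Ophiensis),(Acrooma,Neooma)).
The clade {Helioella, Pachyyx} is supported by Character 5: its derived state '1' occurs in exactly those taxa and in no other taxon (including the outgroup).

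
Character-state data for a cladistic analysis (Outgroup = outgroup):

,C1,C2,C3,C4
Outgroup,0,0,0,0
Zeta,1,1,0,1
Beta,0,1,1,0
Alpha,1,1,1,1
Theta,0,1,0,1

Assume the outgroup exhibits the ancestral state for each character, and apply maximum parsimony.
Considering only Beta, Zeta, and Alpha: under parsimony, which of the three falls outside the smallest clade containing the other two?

The outgroup has state '0' for every character, so '1' is the derived state throughout.
C1: derived state '1' in Alpha and Zeta only — synapomorphy for {Alpha, Zeta}.
C2 (derived state '1') is shared by all ingroup taxa — unites the whole ingroup.
C3 groups Alpha and Beta, which is incompatible with the clades supported by the remaining characters; treating it as convergent (homoplasy) costs fewer steps than any alternative tree.
C4: derived state '1' in Alpha, Theta, and Zeta only — synapomorphy for {Alpha, Theta, Zeta}.
Most parsimonious ingroup topology: (((Zeta,Alpha),Theta),Beta).
Alpha and Zeta share a more recent common ancestor with each other than either does with Beta, so Beta is the least closely related of the three.

Beta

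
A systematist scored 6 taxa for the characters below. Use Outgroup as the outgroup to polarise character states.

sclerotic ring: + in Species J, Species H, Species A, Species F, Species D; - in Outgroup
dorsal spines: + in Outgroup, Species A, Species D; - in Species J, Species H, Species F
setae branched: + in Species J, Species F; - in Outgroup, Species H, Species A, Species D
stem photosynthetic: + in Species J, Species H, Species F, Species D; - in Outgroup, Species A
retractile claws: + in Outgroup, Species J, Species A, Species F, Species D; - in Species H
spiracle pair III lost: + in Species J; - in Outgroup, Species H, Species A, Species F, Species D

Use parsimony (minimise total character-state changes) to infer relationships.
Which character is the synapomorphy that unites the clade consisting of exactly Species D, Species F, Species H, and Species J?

stem photosynthetic

Character polarity is set by the outgroup: the derived state is whichever differs from the outgroup's state, so for dorsal spines, retractile claws the derived state is '-', and for the remaining characters it is '+'.
All ingroup taxa share the derived state '+' for sclerotic ring; it defines the ingroup but does not resolve relationships within it.
dorsal spines (derived state '-') is shared by Species F, Species H, and Species J — a synapomorphy uniting that clade.
Only Species F and Species J show the derived state '+' for setae branched, supporting them as a clade.
stem photosynthetic (derived state '+') is shared by Species D, Species F, Species H, and Species J — a synapomorphy uniting that clade.
retractile claws: derived state '-' in Species H only — an autapomorphy, so it tells us nothing about relationships among taxa.
spiracle pair III lost: derived state '+' in Species J only — an autapomorphy, so it tells us nothing about relationships among taxa.
Most parsimonious ingroup topology: ((((Species J,Species F),Species H),Species D),Species A).
The clade {Species D, Species F, Species H, Species J} is supported by stem photosynthetic: its derived state '+' occurs in exactly those taxa and in no other taxon (including the outgroup).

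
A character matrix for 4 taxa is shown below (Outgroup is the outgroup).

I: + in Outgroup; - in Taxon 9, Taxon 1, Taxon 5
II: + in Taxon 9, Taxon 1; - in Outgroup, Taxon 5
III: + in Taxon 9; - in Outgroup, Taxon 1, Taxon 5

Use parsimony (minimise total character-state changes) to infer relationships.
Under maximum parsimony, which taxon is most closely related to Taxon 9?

Taxon 1

Character polarity is set by the outgroup: the derived state is whichever differs from the outgroup's state, so for I the derived state is '-', and for the remaining characters it is '+'.
I (derived state '-') is shared by all ingroup taxa — unites the whole ingroup.
II: derived state '+' in Taxon 1 and Taxon 9 only — synapomorphy for {Taxon 1, Taxon 9}.
III (derived state '+') is unique to Taxon 9 (autapomorphy; uninformative for grouping).
Most parsimonious ingroup topology: ((Taxon 9,Taxon 1),Taxon 5).
Taxon 9 and Taxon 1 form a cherry on this tree, so they are sister taxa.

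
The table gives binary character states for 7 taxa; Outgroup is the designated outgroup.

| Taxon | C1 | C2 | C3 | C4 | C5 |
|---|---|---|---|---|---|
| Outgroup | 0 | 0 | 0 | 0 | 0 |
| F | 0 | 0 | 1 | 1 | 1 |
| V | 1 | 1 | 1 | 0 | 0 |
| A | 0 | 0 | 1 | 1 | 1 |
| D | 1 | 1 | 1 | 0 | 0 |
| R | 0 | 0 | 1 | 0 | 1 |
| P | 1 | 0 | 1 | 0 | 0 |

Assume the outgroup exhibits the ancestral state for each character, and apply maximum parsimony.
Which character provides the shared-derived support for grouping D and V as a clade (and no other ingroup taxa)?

The outgroup has state '0' for every character, so '1' is the derived state throughout.
Only D, P, and V show the derived state '1' for C1, supporting them as a clade.
C2 (derived state '1') is shared by D and V — a synapomorphy uniting that clade.
All ingroup taxa share the derived state '1' for C3; it defines the ingroup but does not resolve relationships within it.
Only A and F show the derived state '1' for C4, supporting them as a clade.
C5: derived state '1' in A, F, and R only — synapomorphy for {A, F, R}.
Most parsimonious ingroup topology: (((F,A),R),((V,D),P)).
The clade {D, V} is supported by C2: its derived state '1' occurs in exactly those taxa and in no other taxon (including the outgroup).

C2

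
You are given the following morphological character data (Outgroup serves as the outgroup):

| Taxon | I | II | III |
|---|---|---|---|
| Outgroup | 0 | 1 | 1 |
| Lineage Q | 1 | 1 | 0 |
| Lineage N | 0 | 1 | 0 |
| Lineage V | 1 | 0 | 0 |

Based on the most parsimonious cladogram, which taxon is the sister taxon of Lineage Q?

Lineage V

Character polarity is set by the outgroup: the derived state is whichever differs from the outgroup's state, so for II, III the derived state is '0', and for the remaining characters it is '1'.
Only Lineage Q and Lineage V show the derived state '1' for I, supporting them as a clade.
II (derived state '0') is unique to Lineage V (autapomorphy; uninformative for grouping).
III (derived state '0') is shared by all ingroup taxa — unites the whole ingroup.
Most parsimonious ingroup topology: ((Lineage Q,Lineage V),Lineage N).
Lineage Q and Lineage V form a cherry on this tree, so they are sister taxa.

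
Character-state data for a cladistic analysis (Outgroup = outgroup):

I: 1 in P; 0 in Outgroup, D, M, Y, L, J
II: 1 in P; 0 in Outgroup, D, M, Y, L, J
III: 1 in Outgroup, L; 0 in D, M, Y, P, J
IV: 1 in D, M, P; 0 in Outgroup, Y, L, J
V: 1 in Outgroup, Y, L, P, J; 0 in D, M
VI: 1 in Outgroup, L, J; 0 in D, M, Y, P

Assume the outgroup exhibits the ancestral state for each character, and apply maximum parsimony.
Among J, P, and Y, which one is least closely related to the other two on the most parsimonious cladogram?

Character polarity is set by the outgroup: the derived state is whichever differs from the outgroup's state, so for III, V, VI the derived state is '0', and for the remaining characters it is '1'.
I: derived state '1' in P only — an autapomorphy, so it tells us nothing about relationships among taxa.
II (derived state '1') is unique to P (autapomorphy; uninformative for grouping).
Only D, J, M, P, and Y show the derived state '0' for III, supporting them as a clade.
Only D, M, and P show the derived state '1' for IV, supporting them as a clade.
V (derived state '0') is shared by D and M — a synapomorphy uniting that clade.
Only D, M, P, and Y show the derived state '0' for VI, supporting them as a clade.
Most parsimonious ingroup topology: (((((D,M),P),Y),J),L).
P and Y share a more recent common ancestor with each other than either does with J, so J is the least closely related of the three.

J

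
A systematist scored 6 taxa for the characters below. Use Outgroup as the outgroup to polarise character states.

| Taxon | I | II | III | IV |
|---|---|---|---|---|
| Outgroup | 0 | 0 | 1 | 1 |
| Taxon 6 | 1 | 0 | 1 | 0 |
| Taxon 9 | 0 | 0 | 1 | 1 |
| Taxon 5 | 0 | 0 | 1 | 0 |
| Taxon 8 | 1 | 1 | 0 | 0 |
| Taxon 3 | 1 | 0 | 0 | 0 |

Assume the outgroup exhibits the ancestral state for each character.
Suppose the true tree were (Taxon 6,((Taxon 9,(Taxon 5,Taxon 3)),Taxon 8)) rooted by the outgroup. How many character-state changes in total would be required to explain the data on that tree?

8

Map each character onto (Taxon 6,((Taxon 9,(Taxon 5,Taxon 3)),Taxon 8)) (rooted by Outgroup) and count the minimum state changes it requires (Fitch parsimony):
I: 3; II: 1; III: 2; IV: 2.
Total tree length = 8.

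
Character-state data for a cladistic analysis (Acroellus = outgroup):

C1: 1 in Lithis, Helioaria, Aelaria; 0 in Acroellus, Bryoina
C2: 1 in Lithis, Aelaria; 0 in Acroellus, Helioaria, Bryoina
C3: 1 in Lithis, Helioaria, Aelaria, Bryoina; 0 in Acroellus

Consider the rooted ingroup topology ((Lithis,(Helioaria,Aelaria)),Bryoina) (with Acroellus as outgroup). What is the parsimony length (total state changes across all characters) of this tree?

4

Map each character onto ((Lithis,(Helioaria,Aelaria)),Bryoina) (rooted by Acroellus) and count the minimum state changes it requires (Fitch parsimony):
C1: 1; C2: 2; C3: 1.
Total tree length = 4.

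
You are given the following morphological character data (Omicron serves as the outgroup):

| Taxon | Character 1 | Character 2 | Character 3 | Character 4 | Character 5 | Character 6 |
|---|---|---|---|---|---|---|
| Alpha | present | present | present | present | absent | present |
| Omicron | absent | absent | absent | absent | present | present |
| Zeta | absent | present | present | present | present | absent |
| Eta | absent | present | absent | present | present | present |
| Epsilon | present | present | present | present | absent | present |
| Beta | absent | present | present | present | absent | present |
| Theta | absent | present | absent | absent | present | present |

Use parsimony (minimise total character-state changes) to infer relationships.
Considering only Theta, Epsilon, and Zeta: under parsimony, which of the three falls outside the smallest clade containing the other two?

Character polarity is set by the outgroup: the derived state is whichever differs from the outgroup's state, so for Character 5, Character 6 the derived state is 'absent', and for the remaining characters it is 'present'.
Character 1 (derived state 'present') is shared by Alpha and Epsilon — a synapomorphy uniting that clade.
All ingroup taxa share the derived state 'present' for Character 2; it defines the ingroup but does not resolve relationships within it.
Only Alpha, Beta, Epsilon, and Zeta show the derived state 'present' for Character 3, supporting them as a clade.
Character 4 (derived state 'present') is shared by Alpha, Beta, Epsilon, Eta, and Zeta — a synapomorphy uniting that clade.
Character 5 (derived state 'absent') is shared by Alpha, Beta, and Epsilon — a synapomorphy uniting that clade.
Character 6 (derived state 'absent') is unique to Zeta (autapomorphy; uninformative for grouping).
Most parsimonious ingroup topology: ((Eta,(Zeta,((Alpha,Epsilon),Beta))),Theta).
Zeta and Epsilon share a more recent common ancestor with each other than either does with Theta, so Theta is the least closely related of the three.

Theta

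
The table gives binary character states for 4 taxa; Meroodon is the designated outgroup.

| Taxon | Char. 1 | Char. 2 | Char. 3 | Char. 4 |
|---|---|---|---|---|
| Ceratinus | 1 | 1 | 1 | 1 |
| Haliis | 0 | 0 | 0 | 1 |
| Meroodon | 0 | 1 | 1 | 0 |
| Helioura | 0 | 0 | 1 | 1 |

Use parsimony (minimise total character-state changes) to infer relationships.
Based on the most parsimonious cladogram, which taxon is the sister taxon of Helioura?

Haliis

Character polarity is set by the outgroup: the derived state is whichever differs from the outgroup's state, so for Char. 2, Char. 3 the derived state is '0', and for the remaining characters it is '1'.
Char. 1 (derived state '1') is unique to Ceratinus (autapomorphy; uninformative for grouping).
Char. 2 (derived state '0') is shared by Haliis and Helioura — a synapomorphy uniting that clade.
Char. 3 (derived state '0') is unique to Haliis (autapomorphy; uninformative for grouping).
All ingroup taxa share the derived state '1' for Char. 4; it defines the ingroup but does not resolve relationships within it.
Most parsimonious ingroup topology: ((Haliis,Helioura),Ceratinus).
Helioura and Haliis form a cherry on this tree, so they are sister taxa.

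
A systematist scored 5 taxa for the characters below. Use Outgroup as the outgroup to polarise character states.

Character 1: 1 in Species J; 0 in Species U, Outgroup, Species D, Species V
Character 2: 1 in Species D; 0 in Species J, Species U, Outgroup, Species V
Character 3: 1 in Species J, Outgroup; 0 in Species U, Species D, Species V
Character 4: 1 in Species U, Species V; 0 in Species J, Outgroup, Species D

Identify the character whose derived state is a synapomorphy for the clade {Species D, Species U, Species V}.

Character polarity is set by the outgroup: the derived state is whichever differs from the outgroup's state, so for Character 3 the derived state is '0', and for the remaining characters it is '1'.
Character 1: derived state '1' in Species J only — an autapomorphy, so it tells us nothing about relationships among taxa.
Character 2: derived state '1' in Species D only — an autapomorphy, so it tells us nothing about relationships among taxa.
Character 3: derived state '0' in Species D, Species U, and Species V only — synapomorphy for {Species D, Species U, Species V}.
Character 4 (derived state '1') is shared by Species U and Species V — a synapomorphy uniting that clade.
Most parsimonious ingroup topology: (Species J,(Species D,(Species V,Species U))).
The clade {Species D, Species U, Species V} is supported by Character 3: its derived state '0' occurs in exactly those taxa and in no other taxon (including the outgroup).

Character 3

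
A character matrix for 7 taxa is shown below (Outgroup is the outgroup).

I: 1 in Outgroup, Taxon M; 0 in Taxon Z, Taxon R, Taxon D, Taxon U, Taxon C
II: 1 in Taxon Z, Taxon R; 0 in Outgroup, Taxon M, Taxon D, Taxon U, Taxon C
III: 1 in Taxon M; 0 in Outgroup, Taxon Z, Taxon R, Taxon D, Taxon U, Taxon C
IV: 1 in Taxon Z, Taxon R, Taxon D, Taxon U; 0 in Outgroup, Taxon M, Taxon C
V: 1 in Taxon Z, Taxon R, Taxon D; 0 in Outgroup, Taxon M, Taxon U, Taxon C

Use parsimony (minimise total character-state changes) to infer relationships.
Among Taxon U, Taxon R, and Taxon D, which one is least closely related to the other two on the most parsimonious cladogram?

Taxon U

Character polarity is set by the outgroup: the derived state is whichever differs from the outgroup's state, so for I the derived state is '0', and for the remaining characters it is '1'.
Only Taxon C, Taxon D, Taxon R, Taxon U, and Taxon Z show the derived state '0' for I, supporting them as a clade.
II: derived state '1' in Taxon R and Taxon Z only — synapomorphy for {Taxon R, Taxon Z}.
III: derived state '1' in Taxon M only — an autapomorphy, so it tells us nothing about relationships among taxa.
IV (derived state '1') is shared by Taxon D, Taxon R, Taxon U, and Taxon Z — a synapomorphy uniting that clade.
V (derived state '1') is shared by Taxon D, Taxon R, and Taxon Z — a synapomorphy uniting that clade.
Most parsimonious ingroup topology: (Taxon M,((((Taxon Z,Taxon R),Taxon D),Taxon U),Taxon C)).
Taxon D and Taxon R share a more recent common ancestor with each other than either does with Taxon U, so Taxon U is the least closely related of the three.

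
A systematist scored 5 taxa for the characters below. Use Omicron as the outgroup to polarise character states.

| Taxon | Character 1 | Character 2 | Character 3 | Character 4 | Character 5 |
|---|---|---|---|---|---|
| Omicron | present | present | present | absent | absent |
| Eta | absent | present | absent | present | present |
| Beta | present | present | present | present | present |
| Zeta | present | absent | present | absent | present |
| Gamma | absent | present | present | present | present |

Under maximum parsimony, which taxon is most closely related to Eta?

Character polarity is set by the outgroup: the derived state is whichever differs from the outgroup's state, so for Character 1, Character 2, Character 3 the derived state is 'absent', and for the remaining characters it is 'present'.
Only Eta and Gamma show the derived state 'absent' for Character 1, supporting them as a clade.
Character 2: derived state 'absent' in Zeta only — an autapomorphy, so it tells us nothing about relationships among taxa.
Character 3: derived state 'absent' in Eta only — an autapomorphy, so it tells us nothing about relationships among taxa.
Character 4: derived state 'present' in Beta, Eta, and Gamma only — synapomorphy for {Beta, Eta, Gamma}.
Character 5 (derived state 'present') is shared by all ingroup taxa — unites the whole ingroup.
Most parsimonious ingroup topology: (((Eta,Gamma),Beta),Zeta).
Eta and Gamma form a cherry on this tree, so they are sister taxa.

Gamma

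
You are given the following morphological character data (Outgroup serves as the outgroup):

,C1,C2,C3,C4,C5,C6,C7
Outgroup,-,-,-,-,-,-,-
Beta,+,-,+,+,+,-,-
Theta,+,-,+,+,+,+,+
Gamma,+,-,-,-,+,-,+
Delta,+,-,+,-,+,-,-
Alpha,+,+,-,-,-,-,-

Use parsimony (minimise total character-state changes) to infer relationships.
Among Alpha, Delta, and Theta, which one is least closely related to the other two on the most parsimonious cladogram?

The outgroup has state '-' for every character, so '+' is the derived state throughout.
C1 (derived state '+') is shared by all ingroup taxa — unites the whole ingroup.
C2: derived state '+' in Alpha only — an autapomorphy, so it tells us nothing about relationships among taxa.
C3: derived state '+' in Beta, Delta, and Theta only — synapomorphy for {Beta, Delta, Theta}.
C4: derived state '+' in Beta and Theta only — synapomorphy for {Beta, Theta}.
Only Beta, Delta, Gamma, and Theta show the derived state '+' for C5, supporting them as a clade.
C6: derived state '+' in Theta only — an autapomorphy, so it tells us nothing about relationships among taxa.
C7 (state '+') occurs in Gamma and Theta but conflicts with the nesting implied by the other characters — most parsimoniously interpreted as homoplasy.
Most parsimonious ingroup topology: ((((Beta,Theta),Delta),Gamma),Alpha).
Theta and Delta share a more recent common ancestor with each other than either does with Alpha, so Alpha is the least closely related of the three.

Alpha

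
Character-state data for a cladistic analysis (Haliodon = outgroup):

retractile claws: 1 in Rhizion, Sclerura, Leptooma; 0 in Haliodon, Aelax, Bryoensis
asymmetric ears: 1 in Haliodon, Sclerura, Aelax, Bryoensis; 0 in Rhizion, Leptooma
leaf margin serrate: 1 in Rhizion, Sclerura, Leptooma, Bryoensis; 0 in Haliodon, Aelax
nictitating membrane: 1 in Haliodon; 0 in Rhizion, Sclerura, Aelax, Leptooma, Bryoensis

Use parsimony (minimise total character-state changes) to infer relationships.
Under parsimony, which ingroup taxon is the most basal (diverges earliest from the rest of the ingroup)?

Character polarity is set by the outgroup: the derived state is whichever differs from the outgroup's state, so for asymmetric ears, nictitating membrane the derived state is '0', and for the remaining characters it is '1'.
retractile claws: derived state '1' in Leptooma, Rhizion, and Sclerura only — synapomorphy for {Leptooma, Rhizion, Sclerura}.
Only Leptooma and Rhizion show the derived state '0' for asymmetric ears, supporting them as a clade.
leaf margin serrate (derived state '1') is shared by Bryoensis, Leptooma, Rhizion, and Sclerura — a synapomorphy uniting that clade.
All ingroup taxa share the derived state '0' for nictitating membrane; it defines the ingroup but does not resolve relationships within it.
Most parsimonious ingroup topology: ((((Rhizion,Leptooma),Sclerura),Bryoensis),Aelax).
Aelax is sister to the clade containing all other ingroup taxa, so it is the earliest-diverging (most basal) ingroup lineage.

Aelax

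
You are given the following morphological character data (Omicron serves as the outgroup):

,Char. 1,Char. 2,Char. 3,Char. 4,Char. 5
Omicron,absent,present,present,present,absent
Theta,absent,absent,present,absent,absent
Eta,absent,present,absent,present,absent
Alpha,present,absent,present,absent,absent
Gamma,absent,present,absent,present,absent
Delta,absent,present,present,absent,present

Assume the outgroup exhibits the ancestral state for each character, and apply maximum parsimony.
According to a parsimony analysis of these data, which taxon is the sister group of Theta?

Alpha

Character polarity is set by the outgroup: the derived state is whichever differs from the outgroup's state, so for Char. 2, Char. 3, Char. 4 the derived state is 'absent', and for the remaining characters it is 'present'.
Char. 1: derived state 'present' in Alpha only — an autapomorphy, so it tells us nothing about relationships among taxa.
Char. 2: derived state 'absent' in Alpha and Theta only — synapomorphy for {Alpha, Theta}.
Char. 3: derived state 'absent' in Eta and Gamma only — synapomorphy for {Eta, Gamma}.
Char. 4: derived state 'absent' in Alpha, Delta, and Theta only — synapomorphy for {Alpha, Delta, Theta}.
Char. 5: derived state 'present' in Delta only — an autapomorphy, so it tells us nothing about relationships among taxa.
Most parsimonious ingroup topology: (((Theta,Alpha),Delta),(Eta,Gamma)).
Theta and Alpha form a cherry on this tree, so they are sister taxa.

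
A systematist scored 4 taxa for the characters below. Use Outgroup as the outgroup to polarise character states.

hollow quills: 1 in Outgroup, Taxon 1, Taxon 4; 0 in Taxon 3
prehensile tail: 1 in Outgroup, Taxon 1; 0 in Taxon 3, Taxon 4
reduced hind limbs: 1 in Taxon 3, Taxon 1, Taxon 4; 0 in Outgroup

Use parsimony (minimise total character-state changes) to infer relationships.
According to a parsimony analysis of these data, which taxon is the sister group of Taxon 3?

Character polarity is set by the outgroup: the derived state is whichever differs from the outgroup's state, so for hollow quills, prehensile tail the derived state is '0', and for the remaining characters it is '1'.
hollow quills: derived state '0' in Taxon 3 only — an autapomorphy, so it tells us nothing about relationships among taxa.
Only Taxon 3 and Taxon 4 show the derived state '0' for prehensile tail, supporting them as a clade.
reduced hind limbs (derived state '1') is shared by all ingroup taxa — unites the whole ingroup.
Most parsimonious ingroup topology: (Taxon 1,(Taxon 4,Taxon 3)).
Taxon 3 and Taxon 4 form a cherry on this tree, so they are sister taxa.

Taxon 4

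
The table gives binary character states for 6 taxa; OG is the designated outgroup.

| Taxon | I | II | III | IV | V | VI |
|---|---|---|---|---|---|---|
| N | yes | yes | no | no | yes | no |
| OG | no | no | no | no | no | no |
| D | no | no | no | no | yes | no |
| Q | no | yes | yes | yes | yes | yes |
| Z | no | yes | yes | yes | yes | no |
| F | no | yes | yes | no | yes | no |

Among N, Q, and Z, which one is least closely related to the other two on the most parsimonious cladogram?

The outgroup has state 'no' for every character, so 'yes' is the derived state throughout.
I: derived state 'yes' in N only — an autapomorphy, so it tells us nothing about relationships among taxa.
II (derived state 'yes') is shared by F, N, Q, and Z — a synapomorphy uniting that clade.
III: derived state 'yes' in F, Q, and Z only — synapomorphy for {F, Q, Z}.
Only Q and Z show the derived state 'yes' for IV, supporting them as a clade.
All ingroup taxa share the derived state 'yes' for V; it defines the ingroup but does not resolve relationships within it.
VI: derived state 'yes' in Q only — an autapomorphy, so it tells us nothing about relationships among taxa.
Most parsimonious ingroup topology: ((N,(F,(Z,Q))),D).
Q and Z share a more recent common ancestor with each other than either does with N, so N is the least closely related of the three.

N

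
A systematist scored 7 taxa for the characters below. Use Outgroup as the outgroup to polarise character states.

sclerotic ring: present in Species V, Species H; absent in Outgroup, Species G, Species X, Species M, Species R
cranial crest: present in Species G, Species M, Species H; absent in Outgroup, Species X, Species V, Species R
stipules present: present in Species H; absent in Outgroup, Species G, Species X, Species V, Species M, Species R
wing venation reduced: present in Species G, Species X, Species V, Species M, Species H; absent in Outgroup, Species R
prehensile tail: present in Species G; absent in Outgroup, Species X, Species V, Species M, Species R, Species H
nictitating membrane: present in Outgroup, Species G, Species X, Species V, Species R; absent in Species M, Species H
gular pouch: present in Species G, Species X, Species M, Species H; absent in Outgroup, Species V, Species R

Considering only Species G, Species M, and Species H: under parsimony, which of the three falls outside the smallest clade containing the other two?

Species G

Character polarity is set by the outgroup: the derived state is whichever differs from the outgroup's state, so for nictitating membrane the derived state is 'absent', and for the remaining characters it is 'present'.
sclerotic ring (state 'present') occurs in Species H and Species V but conflicts with the nesting implied by the other characters — most parsimoniously interpreted as homoplasy.
Only Species G, Species H, and Species M show the derived state 'present' for cranial crest, supporting them as a clade.
stipules present: derived state 'present' in Species H only — an autapomorphy, so it tells us nothing about relationships among taxa.
wing venation reduced: derived state 'present' in Species G, Species H, Species M, Species V, and Species X only — synapomorphy for {Species G, Species H, Species M, Species V, Species X}.
prehensile tail: derived state 'present' in Species G only — an autapomorphy, so it tells us nothing about relationships among taxa.
nictitating membrane: derived state 'absent' in Species H and Species M only — synapomorphy for {Species H, Species M}.
Only Species G, Species H, Species M, and Species X show the derived state 'present' for gular pouch, supporting them as a clade.
Most parsimonious ingroup topology: ((((Species G,(Species M,Species H)),Species X),Species V),Species R).
Species M and Species H share a more recent common ancestor with each other than either does with Species G, so Species G is the least closely related of the three.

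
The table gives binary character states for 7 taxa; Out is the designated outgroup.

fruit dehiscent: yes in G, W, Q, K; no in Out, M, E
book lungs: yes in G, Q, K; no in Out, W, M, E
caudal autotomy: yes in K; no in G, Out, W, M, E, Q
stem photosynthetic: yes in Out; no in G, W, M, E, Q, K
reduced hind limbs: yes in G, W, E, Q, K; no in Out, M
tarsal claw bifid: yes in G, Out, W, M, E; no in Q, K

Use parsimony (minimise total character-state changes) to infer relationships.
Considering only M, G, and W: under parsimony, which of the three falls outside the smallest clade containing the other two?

Character polarity is set by the outgroup: the derived state is whichever differs from the outgroup's state, so for stem photosynthetic, tarsal claw bifid the derived state is 'no', and for the remaining characters it is 'yes'.
fruit dehiscent: derived state 'yes' in G, K, Q, and W only — synapomorphy for {G, K, Q, W}.
book lungs (derived state 'yes') is shared by G, K, and Q — a synapomorphy uniting that clade.
caudal autotomy: derived state 'yes' in K only — an autapomorphy, so it tells us nothing about relationships among taxa.
All ingroup taxa share the derived state 'no' for stem photosynthetic; it defines the ingroup but does not resolve relationships within it.
reduced hind limbs (derived state 'yes') is shared by E, G, K, Q, and W — a synapomorphy uniting that clade.
tarsal claw bifid (derived state 'no') is shared by K and Q — a synapomorphy uniting that clade.
Most parsimonious ingroup topology: (M,((((K,Q),G),W),E)).
G and W share a more recent common ancestor with each other than either does with M, so M is the least closely related of the three.

M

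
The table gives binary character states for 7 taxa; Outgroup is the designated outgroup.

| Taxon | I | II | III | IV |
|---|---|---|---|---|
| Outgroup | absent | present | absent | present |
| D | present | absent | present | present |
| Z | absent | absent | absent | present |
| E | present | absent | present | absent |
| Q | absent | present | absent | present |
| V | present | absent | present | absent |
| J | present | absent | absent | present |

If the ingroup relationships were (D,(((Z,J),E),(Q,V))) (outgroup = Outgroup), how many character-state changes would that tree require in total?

10

Map each character onto (D,(((Z,J),E),(Q,V))) (rooted by Outgroup) and count the minimum state changes it requires (Fitch parsimony):
I: 3; II: 2; III: 3; IV: 2.
Total tree length = 10.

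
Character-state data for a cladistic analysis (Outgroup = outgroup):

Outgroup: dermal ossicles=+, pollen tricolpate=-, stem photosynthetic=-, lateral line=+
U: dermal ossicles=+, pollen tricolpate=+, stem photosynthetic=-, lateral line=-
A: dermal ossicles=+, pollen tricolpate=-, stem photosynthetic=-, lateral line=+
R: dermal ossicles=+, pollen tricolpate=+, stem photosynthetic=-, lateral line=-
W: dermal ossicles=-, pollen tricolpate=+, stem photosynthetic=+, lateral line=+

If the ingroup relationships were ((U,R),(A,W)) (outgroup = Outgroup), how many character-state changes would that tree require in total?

Map each character onto ((U,R),(A,W)) (rooted by Outgroup) and count the minimum state changes it requires (Fitch parsimony):
dermal ossicles: 1; pollen tricolpate: 2; stem photosynthetic: 1; lateral line: 1.
Total tree length = 5.

5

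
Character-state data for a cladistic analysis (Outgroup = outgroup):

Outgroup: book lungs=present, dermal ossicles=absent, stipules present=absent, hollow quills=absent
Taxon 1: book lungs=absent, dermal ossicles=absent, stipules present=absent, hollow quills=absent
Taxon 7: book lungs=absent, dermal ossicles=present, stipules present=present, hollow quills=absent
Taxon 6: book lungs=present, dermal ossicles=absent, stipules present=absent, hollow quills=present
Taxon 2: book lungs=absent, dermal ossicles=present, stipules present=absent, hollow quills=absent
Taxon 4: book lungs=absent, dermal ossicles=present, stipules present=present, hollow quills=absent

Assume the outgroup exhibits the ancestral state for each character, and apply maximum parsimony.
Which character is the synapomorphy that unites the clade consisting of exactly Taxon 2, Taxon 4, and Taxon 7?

dermal ossicles

Character polarity is set by the outgroup: the derived state is whichever differs from the outgroup's state, so for book lungs the derived state is 'absent', and for the remaining characters it is 'present'.
book lungs (derived state 'absent') is shared by Taxon 1, Taxon 2, Taxon 4, and Taxon 7 — a synapomorphy uniting that clade.
dermal ossicles (derived state 'present') is shared by Taxon 2, Taxon 4, and Taxon 7 — a synapomorphy uniting that clade.
stipules present (derived state 'present') is shared by Taxon 4 and Taxon 7 — a synapomorphy uniting that clade.
hollow quills (derived state 'present') is unique to Taxon 6 (autapomorphy; uninformative for grouping).
Most parsimonious ingroup topology: ((Taxon 1,((Taxon 7,Taxon 4),Taxon 2)),Taxon 6).
The clade {Taxon 2, Taxon 4, Taxon 7} is supported by dermal ossicles: its derived state 'present' occurs in exactly those taxa and in no other taxon (including the outgroup).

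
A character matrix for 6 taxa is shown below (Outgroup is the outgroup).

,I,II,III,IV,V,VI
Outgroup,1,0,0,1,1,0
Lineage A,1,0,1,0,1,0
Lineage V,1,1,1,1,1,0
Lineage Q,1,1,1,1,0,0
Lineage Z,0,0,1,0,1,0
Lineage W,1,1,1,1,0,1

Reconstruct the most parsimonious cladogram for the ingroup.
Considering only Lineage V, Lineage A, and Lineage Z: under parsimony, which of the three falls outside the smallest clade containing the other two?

Lineage V

Character polarity is set by the outgroup: the derived state is whichever differs from the outgroup's state, so for I, IV, V the derived state is '0', and for the remaining characters it is '1'.
I (derived state '0') is unique to Lineage Z (autapomorphy; uninformative for grouping).
II (derived state '1') is shared by Lineage Q, Lineage V, and Lineage W — a synapomorphy uniting that clade.
All ingroup taxa share the derived state '1' for III; it defines the ingroup but does not resolve relationships within it.
IV: derived state '0' in Lineage A and Lineage Z only — synapomorphy for {Lineage A, Lineage Z}.
V (derived state '0') is shared by Lineage Q and Lineage W — a synapomorphy uniting that clade.
VI: derived state '1' in Lineage W only — an autapomorphy, so it tells us nothing about relationships among taxa.
Most parsimonious ingroup topology: ((Lineage A,Lineage Z),(Lineage V,(Lineage Q,Lineage W))).
Lineage A and Lineage Z share a more recent common ancestor with each other than either does with Lineage V, so Lineage V is the least closely related of the three.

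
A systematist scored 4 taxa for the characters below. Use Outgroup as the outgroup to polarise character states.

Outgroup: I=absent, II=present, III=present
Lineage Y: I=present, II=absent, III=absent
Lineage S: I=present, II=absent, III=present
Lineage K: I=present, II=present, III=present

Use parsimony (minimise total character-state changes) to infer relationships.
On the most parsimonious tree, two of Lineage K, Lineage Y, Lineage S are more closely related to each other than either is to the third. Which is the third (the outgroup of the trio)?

Character polarity is set by the outgroup: the derived state is whichever differs from the outgroup's state, so for II, III the derived state is 'absent', and for the remaining characters it is 'present'.
I (derived state 'present') is shared by all ingroup taxa — unites the whole ingroup.
II: derived state 'absent' in Lineage S and Lineage Y only — synapomorphy for {Lineage S, Lineage Y}.
III: derived state 'absent' in Lineage Y only — an autapomorphy, so it tells us nothing about relationships among taxa.
Most parsimonious ingroup topology: ((Lineage Y,Lineage S),Lineage K).
Lineage S and Lineage Y share a more recent common ancestor with each other than either does with Lineage K, so Lineage K is the least closely related of the three.

Lineage K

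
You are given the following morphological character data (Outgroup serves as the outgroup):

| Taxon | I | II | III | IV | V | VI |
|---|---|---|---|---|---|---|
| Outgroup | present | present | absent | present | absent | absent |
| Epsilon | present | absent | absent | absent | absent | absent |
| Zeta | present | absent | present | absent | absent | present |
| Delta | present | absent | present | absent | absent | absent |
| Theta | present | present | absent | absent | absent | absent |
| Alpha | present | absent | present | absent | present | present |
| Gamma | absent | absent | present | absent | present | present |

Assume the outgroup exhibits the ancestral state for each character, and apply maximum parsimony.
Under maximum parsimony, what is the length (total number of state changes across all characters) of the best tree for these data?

Character polarity is set by the outgroup: the derived state is whichever differs from the outgroup's state, so for I, II, IV the derived state is 'absent', and for the remaining characters it is 'present'.
I (derived state 'absent') is unique to Gamma (autapomorphy; uninformative for grouping).
II: derived state 'absent' in Alpha, Delta, Epsilon, Gamma, and Zeta only — synapomorphy for {Alpha, Delta, Epsilon, Gamma, Zeta}.
III: derived state 'present' in Alpha, Delta, Gamma, and Zeta only — synapomorphy for {Alpha, Delta, Gamma, Zeta}.
IV (derived state 'absent') is shared by all ingroup taxa — unites the whole ingroup.
V (derived state 'present') is shared by Alpha and Gamma — a synapomorphy uniting that clade.
VI: derived state 'present' in Alpha, Gamma, and Zeta only — synapomorphy for {Alpha, Gamma, Zeta}.
Most parsimonious ingroup topology: ((Epsilon,((Zeta,(Alpha,Gamma)),Delta)),Theta).
Changes per character on this tree: I: 1; II: 1; III: 1; IV: 1; V: 1; VI: 1.
Total = 6.

6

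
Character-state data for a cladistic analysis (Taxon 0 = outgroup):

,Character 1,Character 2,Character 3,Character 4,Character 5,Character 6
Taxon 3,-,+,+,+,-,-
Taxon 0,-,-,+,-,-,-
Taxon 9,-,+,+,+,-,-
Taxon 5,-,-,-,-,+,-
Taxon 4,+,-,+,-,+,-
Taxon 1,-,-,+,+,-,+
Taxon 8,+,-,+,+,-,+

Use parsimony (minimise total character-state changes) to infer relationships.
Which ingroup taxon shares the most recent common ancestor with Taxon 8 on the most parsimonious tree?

Taxon 1

Character polarity is set by the outgroup: the derived state is whichever differs from the outgroup's state, so for Character 3 the derived state is '-', and for the remaining characters it is '+'.
Character 1 groups Taxon 4 and Taxon 8, which is incompatible with the clades supported by the remaining characters; treating it as convergent (homoplasy) costs fewer steps than any alternative tree.
Character 2 (derived state '+') is shared by Taxon 3 and Taxon 9 — a synapomorphy uniting that clade.
Character 3 (derived state '-') is unique to Taxon 5 (autapomorphy; uninformative for grouping).
Character 4 (derived state '+') is shared by Taxon 1, Taxon 3, Taxon 8, and Taxon 9 — a synapomorphy uniting that clade.
Character 5 (derived state '+') is shared by Taxon 4 and Taxon 5 — a synapomorphy uniting that clade.
Character 6: derived state '+' in Taxon 1 and Taxon 8 only — synapomorphy for {Taxon 1, Taxon 8}.
Most parsimonious ingroup topology: (((Taxon 3,Taxon 9),(Taxon 8,Taxon 1)),(Taxon 5,Taxon 4)).
Taxon 8 and Taxon 1 form a cherry on this tree, so they are sister taxa.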